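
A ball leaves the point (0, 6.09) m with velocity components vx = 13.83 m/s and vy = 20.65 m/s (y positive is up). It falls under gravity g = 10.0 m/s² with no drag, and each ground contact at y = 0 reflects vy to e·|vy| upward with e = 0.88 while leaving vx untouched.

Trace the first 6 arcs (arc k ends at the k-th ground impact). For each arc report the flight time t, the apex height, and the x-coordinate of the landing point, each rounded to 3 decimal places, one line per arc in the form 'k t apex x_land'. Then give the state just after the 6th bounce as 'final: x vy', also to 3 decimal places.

Arc 1: start y=6.090, vy=20.650 → t=4.406, apex=27.411, x_land=60.941, impact vy=-23.414
  bounce: vy ← 0.88·23.414 = 20.604
Arc 2: start y=0.000, vy=20.604 → t=4.121, apex=21.227, x_land=117.933, impact vy=-20.604
  bounce: vy ← 0.88·20.604 = 18.132
Arc 3: start y=0.000, vy=18.132 → t=3.626, apex=16.438, x_land=168.086, impact vy=-18.132
  bounce: vy ← 0.88·18.132 = 15.956
Arc 4: start y=0.000, vy=15.956 → t=3.191, apex=12.730, x_land=212.220, impact vy=-15.956
  bounce: vy ← 0.88·15.956 = 14.041
Arc 5: start y=0.000, vy=14.041 → t=2.808, apex=9.858, x_land=251.058, impact vy=-14.041
  bounce: vy ← 0.88·14.041 = 12.356
Arc 6: start y=0.000, vy=12.356 → t=2.471, apex=7.634, x_land=285.236, impact vy=-12.356
  bounce: vy ← 0.88·12.356 = 10.874

1 4.406 27.411 60.941
2 4.121 21.227 117.933
3 3.626 16.438 168.086
4 3.191 12.730 212.220
5 2.808 9.858 251.058
6 2.471 7.634 285.236
final: 285.236 10.874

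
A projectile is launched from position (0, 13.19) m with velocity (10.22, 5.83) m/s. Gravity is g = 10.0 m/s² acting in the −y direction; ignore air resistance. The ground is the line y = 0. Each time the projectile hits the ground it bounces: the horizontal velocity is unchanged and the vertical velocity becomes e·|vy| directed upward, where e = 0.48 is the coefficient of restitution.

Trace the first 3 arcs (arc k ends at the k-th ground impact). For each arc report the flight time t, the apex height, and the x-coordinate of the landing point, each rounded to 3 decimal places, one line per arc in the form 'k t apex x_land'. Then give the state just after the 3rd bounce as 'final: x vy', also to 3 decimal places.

Arc 1: start y=13.190, vy=5.830 → t=2.309, apex=14.889, x_land=23.594, impact vy=-17.257
  bounce: vy ← 0.48·17.257 = 8.283
Arc 2: start y=0.000, vy=8.283 → t=1.657, apex=3.431, x_land=40.525, impact vy=-8.283
  bounce: vy ← 0.48·8.283 = 3.976
Arc 3: start y=0.000, vy=3.976 → t=0.795, apex=0.790, x_land=48.652, impact vy=-3.976
  bounce: vy ← 0.48·3.976 = 1.908

1 2.309 14.889 23.594
2 1.657 3.431 40.525
3 0.795 0.790 48.652
final: 48.652 1.908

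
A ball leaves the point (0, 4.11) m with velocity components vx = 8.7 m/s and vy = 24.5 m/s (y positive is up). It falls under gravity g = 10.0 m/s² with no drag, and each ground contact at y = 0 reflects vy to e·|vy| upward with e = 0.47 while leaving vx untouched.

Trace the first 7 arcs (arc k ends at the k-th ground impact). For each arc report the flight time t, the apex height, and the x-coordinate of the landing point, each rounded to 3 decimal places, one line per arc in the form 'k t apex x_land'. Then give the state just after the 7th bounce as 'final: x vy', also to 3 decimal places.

Arc 1: start y=4.110, vy=24.500 → t=5.062, apex=34.123, x_land=44.043, impact vy=-26.124
  bounce: vy ← 0.47·26.124 = 12.278
Arc 2: start y=0.000, vy=12.278 → t=2.456, apex=7.538, x_land=65.407, impact vy=-12.278
  bounce: vy ← 0.47·12.278 = 5.771
Arc 3: start y=0.000, vy=5.771 → t=1.154, apex=1.665, x_land=75.448, impact vy=-5.771
  bounce: vy ← 0.47·5.771 = 2.712
Arc 4: start y=0.000, vy=2.712 → t=0.542, apex=0.368, x_land=80.167, impact vy=-2.712
  bounce: vy ← 0.47·2.712 = 1.275
Arc 5: start y=0.000, vy=1.275 → t=0.255, apex=0.081, x_land=82.385, impact vy=-1.275
  bounce: vy ← 0.47·1.275 = 0.599
Arc 6: start y=0.000, vy=0.599 → t=0.120, apex=0.018, x_land=83.428, impact vy=-0.599
  bounce: vy ← 0.47·0.599 = 0.282
Arc 7: start y=0.000, vy=0.282 → t=0.056, apex=0.004, x_land=83.918, impact vy=-0.282
  bounce: vy ← 0.47·0.282 = 0.132

1 5.062 34.123 44.043
2 2.456 7.538 65.407
3 1.154 1.665 75.448
4 0.542 0.368 80.167
5 0.255 0.081 82.385
6 0.120 0.018 83.428
7 0.056 0.004 83.918
final: 83.918 0.132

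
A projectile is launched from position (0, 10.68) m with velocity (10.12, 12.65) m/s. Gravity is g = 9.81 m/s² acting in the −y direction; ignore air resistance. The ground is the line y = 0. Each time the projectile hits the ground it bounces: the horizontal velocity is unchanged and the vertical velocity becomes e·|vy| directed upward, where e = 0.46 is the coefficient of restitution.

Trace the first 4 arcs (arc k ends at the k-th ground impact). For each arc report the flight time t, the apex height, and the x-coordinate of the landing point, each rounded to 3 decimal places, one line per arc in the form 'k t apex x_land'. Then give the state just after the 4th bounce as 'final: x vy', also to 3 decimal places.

1 3.249 18.836 32.881
2 1.803 3.986 51.126
3 0.829 0.843 59.519
4 0.381 0.178 63.380
final: 63.380 0.861

Arc 1: start y=10.680, vy=12.650 → t=3.249, apex=18.836, x_land=32.881, impact vy=-19.224
  bounce: vy ← 0.46·19.224 = 8.843
Arc 2: start y=0.000, vy=8.843 → t=1.803, apex=3.986, x_land=51.126, impact vy=-8.843
  bounce: vy ← 0.46·8.843 = 4.068
Arc 3: start y=0.000, vy=4.068 → t=0.829, apex=0.843, x_land=59.519, impact vy=-4.068
  bounce: vy ← 0.46·4.068 = 1.871
Arc 4: start y=0.000, vy=1.871 → t=0.381, apex=0.178, x_land=63.380, impact vy=-1.871
  bounce: vy ← 0.46·1.871 = 0.861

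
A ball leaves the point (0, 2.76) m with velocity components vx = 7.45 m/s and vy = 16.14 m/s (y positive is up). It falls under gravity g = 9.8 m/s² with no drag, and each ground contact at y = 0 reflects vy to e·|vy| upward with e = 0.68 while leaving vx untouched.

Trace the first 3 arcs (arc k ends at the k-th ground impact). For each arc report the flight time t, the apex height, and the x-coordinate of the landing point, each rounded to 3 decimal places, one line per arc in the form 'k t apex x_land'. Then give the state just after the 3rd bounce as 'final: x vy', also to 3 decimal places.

1 3.457 16.051 25.753
2 2.461 7.422 44.091
3 1.674 3.432 56.561
final: 56.561 5.577

Arc 1: start y=2.760, vy=16.140 → t=3.457, apex=16.051, x_land=25.753, impact vy=-17.737
  bounce: vy ← 0.68·17.737 = 12.061
Arc 2: start y=0.000, vy=12.061 → t=2.461, apex=7.422, x_land=44.091, impact vy=-12.061
  bounce: vy ← 0.68·12.061 = 8.202
Arc 3: start y=0.000, vy=8.202 → t=1.674, apex=3.432, x_land=56.561, impact vy=-8.202
  bounce: vy ← 0.68·8.202 = 5.577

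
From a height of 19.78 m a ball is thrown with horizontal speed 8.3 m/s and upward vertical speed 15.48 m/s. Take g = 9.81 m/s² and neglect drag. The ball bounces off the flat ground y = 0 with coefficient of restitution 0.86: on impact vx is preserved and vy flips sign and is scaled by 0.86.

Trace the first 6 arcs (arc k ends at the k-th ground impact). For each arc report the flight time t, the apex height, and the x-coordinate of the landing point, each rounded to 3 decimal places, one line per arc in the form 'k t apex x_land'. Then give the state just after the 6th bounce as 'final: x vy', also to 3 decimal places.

1 4.132 31.994 34.295
2 4.393 23.662 70.755
3 3.778 17.501 102.111
4 3.249 12.944 129.077
5 2.794 9.573 152.268
6 2.403 7.080 172.212
final: 172.212 10.136

Arc 1: start y=19.780, vy=15.480 → t=4.132, apex=31.994, x_land=34.295, impact vy=-25.054
  bounce: vy ← 0.86·25.054 = 21.547
Arc 2: start y=0.000, vy=21.547 → t=4.393, apex=23.662, x_land=70.755, impact vy=-21.547
  bounce: vy ← 0.86·21.547 = 18.530
Arc 3: start y=0.000, vy=18.530 → t=3.778, apex=17.501, x_land=102.111, impact vy=-18.530
  bounce: vy ← 0.86·18.530 = 15.936
Arc 4: start y=0.000, vy=15.936 → t=3.249, apex=12.944, x_land=129.077, impact vy=-15.936
  bounce: vy ← 0.86·15.936 = 13.705
Arc 5: start y=0.000, vy=13.705 → t=2.794, apex=9.573, x_land=152.268, impact vy=-13.705
  bounce: vy ← 0.86·13.705 = 11.786
Arc 6: start y=0.000, vy=11.786 → t=2.403, apex=7.080, x_land=172.212, impact vy=-11.786
  bounce: vy ← 0.86·11.786 = 10.136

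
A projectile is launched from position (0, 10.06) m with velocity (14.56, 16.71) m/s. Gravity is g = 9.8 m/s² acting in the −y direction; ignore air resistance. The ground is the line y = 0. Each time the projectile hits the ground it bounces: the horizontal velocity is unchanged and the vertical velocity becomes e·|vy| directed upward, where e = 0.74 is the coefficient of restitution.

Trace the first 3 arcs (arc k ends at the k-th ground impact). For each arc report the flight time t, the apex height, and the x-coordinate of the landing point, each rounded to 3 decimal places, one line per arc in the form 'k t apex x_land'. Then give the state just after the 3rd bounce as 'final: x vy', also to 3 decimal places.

1 3.932 24.306 57.254
2 3.296 13.310 105.248
3 2.439 7.289 140.763
final: 140.763 8.845

Arc 1: start y=10.060, vy=16.710 → t=3.932, apex=24.306, x_land=57.254, impact vy=-21.827
  bounce: vy ← 0.74·21.827 = 16.152
Arc 2: start y=0.000, vy=16.152 → t=3.296, apex=13.310, x_land=105.248, impact vy=-16.152
  bounce: vy ← 0.74·16.152 = 11.952
Arc 3: start y=0.000, vy=11.952 → t=2.439, apex=7.289, x_land=140.763, impact vy=-11.952
  bounce: vy ← 0.74·11.952 = 8.845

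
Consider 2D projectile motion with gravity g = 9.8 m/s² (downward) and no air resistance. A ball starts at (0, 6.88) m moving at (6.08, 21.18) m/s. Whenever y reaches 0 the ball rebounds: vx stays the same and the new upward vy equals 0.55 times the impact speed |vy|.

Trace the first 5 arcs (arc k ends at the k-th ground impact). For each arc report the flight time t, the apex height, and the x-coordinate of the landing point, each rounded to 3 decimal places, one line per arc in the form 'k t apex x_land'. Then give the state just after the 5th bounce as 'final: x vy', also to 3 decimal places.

1 4.626 29.767 28.126
2 2.711 9.005 44.610
3 1.491 2.724 53.676
4 0.820 0.824 58.663
5 0.451 0.249 61.405
final: 61.405 1.216

Arc 1: start y=6.880, vy=21.180 → t=4.626, apex=29.767, x_land=28.126, impact vy=-24.155
  bounce: vy ← 0.55·24.155 = 13.285
Arc 2: start y=0.000, vy=13.285 → t=2.711, apex=9.005, x_land=44.610, impact vy=-13.285
  bounce: vy ← 0.55·13.285 = 7.307
Arc 3: start y=0.000, vy=7.307 → t=1.491, apex=2.724, x_land=53.676, impact vy=-7.307
  bounce: vy ← 0.55·7.307 = 4.019
Arc 4: start y=0.000, vy=4.019 → t=0.820, apex=0.824, x_land=58.663, impact vy=-4.019
  bounce: vy ← 0.55·4.019 = 2.210
Arc 5: start y=0.000, vy=2.210 → t=0.451, apex=0.249, x_land=61.405, impact vy=-2.210
  bounce: vy ← 0.55·2.210 = 1.216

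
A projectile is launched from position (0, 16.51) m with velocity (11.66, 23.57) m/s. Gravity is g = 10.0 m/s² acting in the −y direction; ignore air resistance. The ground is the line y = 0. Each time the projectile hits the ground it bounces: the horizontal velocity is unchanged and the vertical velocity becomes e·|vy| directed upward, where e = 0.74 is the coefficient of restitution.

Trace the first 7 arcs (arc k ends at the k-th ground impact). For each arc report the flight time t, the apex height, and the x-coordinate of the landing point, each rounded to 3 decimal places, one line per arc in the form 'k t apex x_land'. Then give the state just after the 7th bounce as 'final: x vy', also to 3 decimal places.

Arc 1: start y=16.510, vy=23.570 → t=5.333, apex=44.287, x_land=62.184, impact vy=-29.761
  bounce: vy ← 0.74·29.761 = 22.023
Arc 2: start y=0.000, vy=22.023 → t=4.405, apex=24.252, x_land=113.543, impact vy=-22.023
  bounce: vy ← 0.74·22.023 = 16.297
Arc 3: start y=0.000, vy=16.297 → t=3.259, apex=13.280, x_land=151.549, impact vy=-16.297
  bounce: vy ← 0.74·16.297 = 12.060
Arc 4: start y=0.000, vy=12.060 → t=2.412, apex=7.272, x_land=179.673, impact vy=-12.060
  bounce: vy ← 0.74·12.060 = 8.924
Arc 5: start y=0.000, vy=8.924 → t=1.785, apex=3.982, x_land=200.485, impact vy=-8.924
  bounce: vy ← 0.74·8.924 = 6.604
Arc 6: start y=0.000, vy=6.604 → t=1.321, apex=2.181, x_land=215.885, impact vy=-6.604
  bounce: vy ← 0.74·6.604 = 4.887
Arc 7: start y=0.000, vy=4.887 → t=0.977, apex=1.194, x_land=227.282, impact vy=-4.887
  bounce: vy ← 0.74·4.887 = 3.616

1 5.333 44.287 62.184
2 4.405 24.252 113.543
3 3.259 13.280 151.549
4 2.412 7.272 179.673
5 1.785 3.982 200.485
6 1.321 2.181 215.885
7 0.977 1.194 227.282
final: 227.282 3.616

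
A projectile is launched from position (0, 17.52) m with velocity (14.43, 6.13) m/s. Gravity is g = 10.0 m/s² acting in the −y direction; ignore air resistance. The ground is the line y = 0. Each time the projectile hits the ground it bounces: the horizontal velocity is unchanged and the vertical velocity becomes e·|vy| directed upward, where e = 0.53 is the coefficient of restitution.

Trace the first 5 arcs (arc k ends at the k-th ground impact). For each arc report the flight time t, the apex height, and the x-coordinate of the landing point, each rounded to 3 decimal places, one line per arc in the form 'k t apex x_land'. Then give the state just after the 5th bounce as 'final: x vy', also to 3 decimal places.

1 2.583 19.399 37.269
2 2.088 5.449 67.397
3 1.107 1.531 83.365
4 0.586 0.430 91.828
5 0.311 0.121 96.313
final: 96.313 0.824

Arc 1: start y=17.520, vy=6.130 → t=2.583, apex=19.399, x_land=37.269, impact vy=-19.697
  bounce: vy ← 0.53·19.697 = 10.439
Arc 2: start y=0.000, vy=10.439 → t=2.088, apex=5.449, x_land=67.397, impact vy=-10.439
  bounce: vy ← 0.53·10.439 = 5.533
Arc 3: start y=0.000, vy=5.533 → t=1.107, apex=1.531, x_land=83.365, impact vy=-5.533
  bounce: vy ← 0.53·5.533 = 2.932
Arc 4: start y=0.000, vy=2.932 → t=0.586, apex=0.430, x_land=91.828, impact vy=-2.932
  bounce: vy ← 0.53·2.932 = 1.554
Arc 5: start y=0.000, vy=1.554 → t=0.311, apex=0.121, x_land=96.313, impact vy=-1.554
  bounce: vy ← 0.53·1.554 = 0.824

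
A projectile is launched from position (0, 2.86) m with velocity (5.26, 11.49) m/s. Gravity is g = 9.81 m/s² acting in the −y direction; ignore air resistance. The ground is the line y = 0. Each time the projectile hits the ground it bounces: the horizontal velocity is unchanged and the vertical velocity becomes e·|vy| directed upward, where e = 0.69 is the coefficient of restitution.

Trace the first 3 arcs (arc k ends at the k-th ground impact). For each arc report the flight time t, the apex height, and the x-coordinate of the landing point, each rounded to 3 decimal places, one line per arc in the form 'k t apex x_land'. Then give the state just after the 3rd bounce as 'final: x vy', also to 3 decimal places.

1 2.569 9.589 13.515
2 1.929 4.565 23.664
3 1.331 2.174 30.667
final: 30.667 4.506

Arc 1: start y=2.860, vy=11.490 → t=2.569, apex=9.589, x_land=13.515, impact vy=-13.716
  bounce: vy ← 0.69·13.716 = 9.464
Arc 2: start y=0.000, vy=9.464 → t=1.929, apex=4.565, x_land=23.664, impact vy=-9.464
  bounce: vy ← 0.69·9.464 = 6.530
Arc 3: start y=0.000, vy=6.530 → t=1.331, apex=2.174, x_land=30.667, impact vy=-6.530
  bounce: vy ← 0.69·6.530 = 4.506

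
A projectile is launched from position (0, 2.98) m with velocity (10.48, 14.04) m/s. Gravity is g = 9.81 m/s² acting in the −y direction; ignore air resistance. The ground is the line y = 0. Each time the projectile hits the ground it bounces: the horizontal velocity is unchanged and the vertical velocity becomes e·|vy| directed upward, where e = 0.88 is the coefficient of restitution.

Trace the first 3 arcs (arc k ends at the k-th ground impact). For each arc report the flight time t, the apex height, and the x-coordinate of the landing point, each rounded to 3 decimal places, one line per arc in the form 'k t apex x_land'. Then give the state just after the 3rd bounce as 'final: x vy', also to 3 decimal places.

1 3.061 13.027 32.078
2 2.868 10.088 62.137
3 2.524 7.812 88.589
final: 88.589 10.895

Arc 1: start y=2.980, vy=14.040 → t=3.061, apex=13.027, x_land=32.078, impact vy=-15.987
  bounce: vy ← 0.88·15.987 = 14.069
Arc 2: start y=0.000, vy=14.069 → t=2.868, apex=10.088, x_land=62.137, impact vy=-14.069
  bounce: vy ← 0.88·14.069 = 12.380
Arc 3: start y=0.000, vy=12.380 → t=2.524, apex=7.812, x_land=88.589, impact vy=-12.380
  bounce: vy ← 0.88·12.380 = 10.895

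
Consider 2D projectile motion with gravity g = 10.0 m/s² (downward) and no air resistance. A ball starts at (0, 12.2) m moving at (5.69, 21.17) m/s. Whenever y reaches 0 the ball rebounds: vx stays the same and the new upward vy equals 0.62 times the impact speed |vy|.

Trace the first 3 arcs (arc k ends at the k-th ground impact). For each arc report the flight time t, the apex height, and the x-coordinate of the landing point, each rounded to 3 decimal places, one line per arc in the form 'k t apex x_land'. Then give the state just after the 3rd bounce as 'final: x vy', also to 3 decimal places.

1 4.748 34.608 27.016
2 3.262 13.303 45.578
3 2.023 5.114 57.087
final: 57.087 6.270

Arc 1: start y=12.200, vy=21.170 → t=4.748, apex=34.608, x_land=27.016, impact vy=-26.309
  bounce: vy ← 0.62·26.309 = 16.312
Arc 2: start y=0.000, vy=16.312 → t=3.262, apex=13.303, x_land=45.578, impact vy=-16.312
  bounce: vy ← 0.62·16.312 = 10.113
Arc 3: start y=0.000, vy=10.113 → t=2.023, apex=5.114, x_land=57.087, impact vy=-10.113
  bounce: vy ← 0.62·10.113 = 6.270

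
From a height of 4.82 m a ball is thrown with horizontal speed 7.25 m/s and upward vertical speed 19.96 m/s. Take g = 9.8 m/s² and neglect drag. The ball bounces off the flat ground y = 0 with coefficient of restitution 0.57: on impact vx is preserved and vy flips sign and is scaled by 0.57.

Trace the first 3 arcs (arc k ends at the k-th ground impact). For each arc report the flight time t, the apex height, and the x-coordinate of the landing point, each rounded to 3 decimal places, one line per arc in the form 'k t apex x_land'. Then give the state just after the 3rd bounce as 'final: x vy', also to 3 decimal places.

1 4.302 25.147 31.190
2 2.583 8.170 49.914
3 1.472 2.654 60.586
final: 60.586 4.111

Arc 1: start y=4.820, vy=19.960 → t=4.302, apex=25.147, x_land=31.190, impact vy=-22.201
  bounce: vy ← 0.57·22.201 = 12.654
Arc 2: start y=0.000, vy=12.654 → t=2.583, apex=8.170, x_land=49.914, impact vy=-12.654
  bounce: vy ← 0.57·12.654 = 7.213
Arc 3: start y=0.000, vy=7.213 → t=1.472, apex=2.654, x_land=60.586, impact vy=-7.213
  bounce: vy ← 0.57·7.213 = 4.111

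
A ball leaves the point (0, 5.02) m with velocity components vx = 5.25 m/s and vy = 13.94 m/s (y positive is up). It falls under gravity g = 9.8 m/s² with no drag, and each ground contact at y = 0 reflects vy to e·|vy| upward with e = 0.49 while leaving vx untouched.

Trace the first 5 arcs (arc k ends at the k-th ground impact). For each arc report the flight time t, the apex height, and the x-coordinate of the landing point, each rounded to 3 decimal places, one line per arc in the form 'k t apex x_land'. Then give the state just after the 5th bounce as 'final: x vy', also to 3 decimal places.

1 3.168 14.934 16.633
2 1.711 3.586 25.616
3 0.838 0.861 30.017
4 0.411 0.207 32.173
5 0.201 0.050 33.230
final: 33.230 0.483

Arc 1: start y=5.020, vy=13.940 → t=3.168, apex=14.934, x_land=16.633, impact vy=-17.109
  bounce: vy ← 0.49·17.109 = 8.383
Arc 2: start y=0.000, vy=8.383 → t=1.711, apex=3.586, x_land=25.616, impact vy=-8.383
  bounce: vy ← 0.49·8.383 = 4.108
Arc 3: start y=0.000, vy=4.108 → t=0.838, apex=0.861, x_land=30.017, impact vy=-4.108
  bounce: vy ← 0.49·4.108 = 2.013
Arc 4: start y=0.000, vy=2.013 → t=0.411, apex=0.207, x_land=32.173, impact vy=-2.013
  bounce: vy ← 0.49·2.013 = 0.986
Arc 5: start y=0.000, vy=0.986 → t=0.201, apex=0.050, x_land=33.230, impact vy=-0.986
  bounce: vy ← 0.49·0.986 = 0.483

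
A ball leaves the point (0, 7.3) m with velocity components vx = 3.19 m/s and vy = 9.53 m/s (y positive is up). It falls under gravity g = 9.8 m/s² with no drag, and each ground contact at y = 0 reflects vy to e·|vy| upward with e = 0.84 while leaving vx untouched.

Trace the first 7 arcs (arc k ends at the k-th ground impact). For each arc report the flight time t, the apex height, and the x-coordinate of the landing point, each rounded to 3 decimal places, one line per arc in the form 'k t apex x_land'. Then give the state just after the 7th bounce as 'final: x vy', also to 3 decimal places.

Arc 1: start y=7.300, vy=9.530 → t=2.533, apex=11.934, x_land=8.080, impact vy=-15.294
  bounce: vy ← 0.84·15.294 = 12.847
Arc 2: start y=0.000, vy=12.847 → t=2.622, apex=8.420, x_land=16.444, impact vy=-12.847
  bounce: vy ← 0.84·12.847 = 10.791
Arc 3: start y=0.000, vy=10.791 → t=2.202, apex=5.941, x_land=23.469, impact vy=-10.791
  bounce: vy ← 0.84·10.791 = 9.065
Arc 4: start y=0.000, vy=9.065 → t=1.850, apex=4.192, x_land=29.371, impact vy=-9.065
  bounce: vy ← 0.84·9.065 = 7.614
Arc 5: start y=0.000, vy=7.614 → t=1.554, apex=2.958, x_land=34.328, impact vy=-7.614
  bounce: vy ← 0.84·7.614 = 6.396
Arc 6: start y=0.000, vy=6.396 → t=1.305, apex=2.087, x_land=38.492, impact vy=-6.396
  bounce: vy ← 0.84·6.396 = 5.373
Arc 7: start y=0.000, vy=5.373 → t=1.096, apex=1.473, x_land=41.989, impact vy=-5.373
  bounce: vy ← 0.84·5.373 = 4.513

1 2.533 11.934 8.080
2 2.622 8.420 16.444
3 2.202 5.941 23.469
4 1.850 4.192 29.371
5 1.554 2.958 34.328
6 1.305 2.087 38.492
7 1.096 1.473 41.989
final: 41.989 4.513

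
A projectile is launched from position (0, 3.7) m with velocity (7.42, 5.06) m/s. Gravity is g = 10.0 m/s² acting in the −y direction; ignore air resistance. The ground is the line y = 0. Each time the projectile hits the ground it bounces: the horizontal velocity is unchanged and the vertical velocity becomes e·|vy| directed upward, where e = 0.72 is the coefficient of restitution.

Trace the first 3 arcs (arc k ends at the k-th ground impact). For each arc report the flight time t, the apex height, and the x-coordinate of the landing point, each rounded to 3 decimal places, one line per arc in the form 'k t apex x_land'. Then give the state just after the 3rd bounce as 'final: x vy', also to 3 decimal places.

1 1.504 4.980 11.160
2 1.437 2.582 21.823
3 1.035 1.338 29.501
final: 29.501 3.725

Arc 1: start y=3.700, vy=5.060 → t=1.504, apex=4.980, x_land=11.160, impact vy=-9.980
  bounce: vy ← 0.72·9.980 = 7.186
Arc 2: start y=0.000, vy=7.186 → t=1.437, apex=2.582, x_land=21.823, impact vy=-7.186
  bounce: vy ← 0.72·7.186 = 5.174
Arc 3: start y=0.000, vy=5.174 → t=1.035, apex=1.338, x_land=29.501, impact vy=-5.174
  bounce: vy ← 0.72·5.174 = 3.725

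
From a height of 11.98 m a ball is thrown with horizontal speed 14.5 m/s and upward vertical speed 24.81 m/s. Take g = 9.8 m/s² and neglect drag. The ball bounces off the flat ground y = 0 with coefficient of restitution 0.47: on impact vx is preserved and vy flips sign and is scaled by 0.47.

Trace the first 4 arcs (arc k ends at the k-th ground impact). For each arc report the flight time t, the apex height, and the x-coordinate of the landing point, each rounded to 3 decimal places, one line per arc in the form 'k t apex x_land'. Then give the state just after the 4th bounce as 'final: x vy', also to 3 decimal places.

Arc 1: start y=11.980, vy=24.810 → t=5.507, apex=43.385, x_land=79.855, impact vy=-29.161
  bounce: vy ← 0.47·29.161 = 13.706
Arc 2: start y=0.000, vy=13.706 → t=2.797, apex=9.584, x_land=120.412, impact vy=-13.706
  bounce: vy ← 0.47·13.706 = 6.442
Arc 3: start y=0.000, vy=6.442 → t=1.315, apex=2.117, x_land=139.474, impact vy=-6.442
  bounce: vy ← 0.47·6.442 = 3.028
Arc 4: start y=0.000, vy=3.028 → t=0.618, apex=0.468, x_land=148.433, impact vy=-3.028
  bounce: vy ← 0.47·3.028 = 1.423

1 5.507 43.385 79.855
2 2.797 9.584 120.412
3 1.315 2.117 139.474
4 0.618 0.468 148.433
final: 148.433 1.423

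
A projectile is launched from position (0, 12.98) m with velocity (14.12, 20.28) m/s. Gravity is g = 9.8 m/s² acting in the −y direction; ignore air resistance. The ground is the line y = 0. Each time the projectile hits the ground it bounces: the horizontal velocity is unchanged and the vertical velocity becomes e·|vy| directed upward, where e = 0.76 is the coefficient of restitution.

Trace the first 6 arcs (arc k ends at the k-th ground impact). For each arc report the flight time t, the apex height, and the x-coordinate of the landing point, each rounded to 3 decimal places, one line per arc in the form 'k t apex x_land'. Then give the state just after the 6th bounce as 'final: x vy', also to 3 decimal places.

1 4.702 33.964 66.394
2 4.002 19.617 122.899
3 3.041 11.331 165.843
4 2.311 6.545 198.480
5 1.757 3.780 223.285
6 1.335 2.183 242.136
final: 242.136 4.972

Arc 1: start y=12.980, vy=20.280 → t=4.702, apex=33.964, x_land=66.394, impact vy=-25.801
  bounce: vy ← 0.76·25.801 = 19.609
Arc 2: start y=0.000, vy=19.609 → t=4.002, apex=19.617, x_land=122.899, impact vy=-19.609
  bounce: vy ← 0.76·19.609 = 14.903
Arc 3: start y=0.000, vy=14.903 → t=3.041, apex=11.331, x_land=165.843, impact vy=-14.903
  bounce: vy ← 0.76·14.903 = 11.326
Arc 4: start y=0.000, vy=11.326 → t=2.311, apex=6.545, x_land=198.480, impact vy=-11.326
  bounce: vy ← 0.76·11.326 = 8.608
Arc 5: start y=0.000, vy=8.608 → t=1.757, apex=3.780, x_land=223.285, impact vy=-8.608
  bounce: vy ← 0.76·8.608 = 6.542
Arc 6: start y=0.000, vy=6.542 → t=1.335, apex=2.183, x_land=242.136, impact vy=-6.542
  bounce: vy ← 0.76·6.542 = 4.972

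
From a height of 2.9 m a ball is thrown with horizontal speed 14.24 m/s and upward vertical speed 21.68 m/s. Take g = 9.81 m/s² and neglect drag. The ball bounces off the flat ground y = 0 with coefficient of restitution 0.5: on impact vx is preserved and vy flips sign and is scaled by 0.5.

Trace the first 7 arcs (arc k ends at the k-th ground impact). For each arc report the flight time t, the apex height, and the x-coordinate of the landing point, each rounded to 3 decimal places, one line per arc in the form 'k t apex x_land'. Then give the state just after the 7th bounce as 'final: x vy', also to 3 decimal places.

Arc 1: start y=2.900, vy=21.680 → t=4.550, apex=26.856, x_land=64.791, impact vy=-22.955
  bounce: vy ← 0.5·22.955 = 11.477
Arc 2: start y=0.000, vy=11.477 → t=2.340, apex=6.714, x_land=98.112, impact vy=-11.477
  bounce: vy ← 0.5·11.477 = 5.739
Arc 3: start y=0.000, vy=5.739 → t=1.170, apex=1.679, x_land=114.772, impact vy=-5.739
  bounce: vy ← 0.5·5.739 = 2.869
Arc 4: start y=0.000, vy=2.869 → t=0.585, apex=0.420, x_land=123.102, impact vy=-2.869
  bounce: vy ← 0.5·2.869 = 1.435
Arc 5: start y=0.000, vy=1.435 → t=0.292, apex=0.105, x_land=127.267, impact vy=-1.435
  bounce: vy ← 0.5·1.435 = 0.717
Arc 6: start y=0.000, vy=0.717 → t=0.146, apex=0.026, x_land=129.350, impact vy=-0.717
  bounce: vy ← 0.5·0.717 = 0.359
Arc 7: start y=0.000, vy=0.359 → t=0.073, apex=0.007, x_land=130.391, impact vy=-0.359
  bounce: vy ← 0.5·0.359 = 0.179

1 4.550 26.856 64.791
2 2.340 6.714 98.112
3 1.170 1.679 114.772
4 0.585 0.420 123.102
5 0.292 0.105 127.267
6 0.146 0.026 129.350
7 0.073 0.007 130.391
final: 130.391 0.179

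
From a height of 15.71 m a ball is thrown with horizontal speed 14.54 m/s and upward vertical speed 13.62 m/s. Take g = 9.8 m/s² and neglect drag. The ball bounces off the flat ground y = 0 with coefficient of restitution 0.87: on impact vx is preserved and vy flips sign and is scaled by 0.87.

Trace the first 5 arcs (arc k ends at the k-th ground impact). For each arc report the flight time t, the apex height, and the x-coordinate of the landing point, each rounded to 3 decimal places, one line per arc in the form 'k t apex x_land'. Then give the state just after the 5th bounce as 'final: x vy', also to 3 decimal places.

Arc 1: start y=15.710, vy=13.620 → t=3.656, apex=25.175, x_land=53.165, impact vy=-22.213
  bounce: vy ← 0.87·22.213 = 19.325
Arc 2: start y=0.000, vy=19.325 → t=3.944, apex=19.055, x_land=110.510, impact vy=-19.325
  bounce: vy ← 0.87·19.325 = 16.813
Arc 3: start y=0.000, vy=16.813 → t=3.431, apex=14.422, x_land=160.400, impact vy=-16.813
  bounce: vy ← 0.87·16.813 = 14.627
Arc 4: start y=0.000, vy=14.627 → t=2.985, apex=10.916, x_land=203.804, impact vy=-14.627
  bounce: vy ← 0.87·14.627 = 12.726
Arc 5: start y=0.000, vy=12.726 → t=2.597, apex=8.263, x_land=241.566, impact vy=-12.726
  bounce: vy ← 0.87·12.726 = 11.071

1 3.656 25.175 53.165
2 3.944 19.055 110.510
3 3.431 14.422 160.400
4 2.985 10.916 203.804
5 2.597 8.263 241.566
final: 241.566 11.071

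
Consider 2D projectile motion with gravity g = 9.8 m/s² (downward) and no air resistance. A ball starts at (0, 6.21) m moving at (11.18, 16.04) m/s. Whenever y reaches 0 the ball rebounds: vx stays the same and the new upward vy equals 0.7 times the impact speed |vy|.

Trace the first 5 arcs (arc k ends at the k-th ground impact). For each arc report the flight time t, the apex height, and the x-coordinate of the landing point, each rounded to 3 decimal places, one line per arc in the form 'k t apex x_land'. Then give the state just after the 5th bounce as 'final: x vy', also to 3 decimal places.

Arc 1: start y=6.210, vy=16.040 → t=3.623, apex=19.337, x_land=40.508, impact vy=-19.468
  bounce: vy ← 0.7·19.468 = 13.628
Arc 2: start y=0.000, vy=13.628 → t=2.781, apex=9.475, x_land=71.601, impact vy=-13.628
  bounce: vy ← 0.7·13.628 = 9.539
Arc 3: start y=0.000, vy=9.539 → t=1.947, apex=4.643, x_land=93.366, impact vy=-9.539
  bounce: vy ← 0.7·9.539 = 6.677
Arc 4: start y=0.000, vy=6.677 → t=1.363, apex=2.275, x_land=108.602, impact vy=-6.677
  bounce: vy ← 0.7·6.677 = 4.674
Arc 5: start y=0.000, vy=4.674 → t=0.954, apex=1.115, x_land=119.266, impact vy=-4.674
  bounce: vy ← 0.7·4.674 = 3.272

1 3.623 19.337 40.508
2 2.781 9.475 71.601
3 1.947 4.643 93.366
4 1.363 2.275 108.602
5 0.954 1.115 119.266
final: 119.266 3.272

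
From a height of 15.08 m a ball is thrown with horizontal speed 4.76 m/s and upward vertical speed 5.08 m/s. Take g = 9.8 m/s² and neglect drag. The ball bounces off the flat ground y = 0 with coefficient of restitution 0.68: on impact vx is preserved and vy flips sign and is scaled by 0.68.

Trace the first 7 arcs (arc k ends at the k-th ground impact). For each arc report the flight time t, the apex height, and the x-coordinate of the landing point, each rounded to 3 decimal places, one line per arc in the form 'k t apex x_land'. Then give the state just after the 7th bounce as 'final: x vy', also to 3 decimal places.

Arc 1: start y=15.080, vy=5.080 → t=2.348, apex=16.397, x_land=11.175, impact vy=-17.927
  bounce: vy ← 0.68·17.927 = 12.190
Arc 2: start y=0.000, vy=12.190 → t=2.488, apex=7.582, x_land=23.017, impact vy=-12.190
  bounce: vy ← 0.68·12.190 = 8.289
Arc 3: start y=0.000, vy=8.289 → t=1.692, apex=3.506, x_land=31.069, impact vy=-8.289
  bounce: vy ← 0.68·8.289 = 5.637
Arc 4: start y=0.000, vy=5.637 → t=1.150, apex=1.621, x_land=36.545, impact vy=-5.637
  bounce: vy ← 0.68·5.637 = 3.833
Arc 5: start y=0.000, vy=3.833 → t=0.782, apex=0.750, x_land=40.269, impact vy=-3.833
  bounce: vy ← 0.68·3.833 = 2.606
Arc 6: start y=0.000, vy=2.606 → t=0.532, apex=0.347, x_land=42.801, impact vy=-2.606
  bounce: vy ← 0.68·2.606 = 1.772
Arc 7: start y=0.000, vy=1.772 → t=0.362, apex=0.160, x_land=44.522, impact vy=-1.772
  bounce: vy ← 0.68·1.772 = 1.205

1 2.348 16.397 11.175
2 2.488 7.582 23.017
3 1.692 3.506 31.069
4 1.150 1.621 36.545
5 0.782 0.750 40.269
6 0.532 0.347 42.801
7 0.362 0.160 44.522
final: 44.522 1.205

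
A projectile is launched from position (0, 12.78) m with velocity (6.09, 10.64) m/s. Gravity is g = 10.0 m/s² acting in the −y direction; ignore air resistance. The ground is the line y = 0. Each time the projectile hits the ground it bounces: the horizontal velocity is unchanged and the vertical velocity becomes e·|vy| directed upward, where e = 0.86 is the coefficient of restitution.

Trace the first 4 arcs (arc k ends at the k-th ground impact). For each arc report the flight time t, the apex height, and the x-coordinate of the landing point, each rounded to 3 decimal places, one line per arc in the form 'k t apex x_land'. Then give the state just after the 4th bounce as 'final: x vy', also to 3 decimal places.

Arc 1: start y=12.780, vy=10.640 → t=2.984, apex=18.440, x_land=18.175, impact vy=-19.204
  bounce: vy ← 0.86·19.204 = 16.516
Arc 2: start y=0.000, vy=16.516 → t=3.303, apex=13.639, x_land=38.291, impact vy=-16.516
  bounce: vy ← 0.86·16.516 = 14.204
Arc 3: start y=0.000, vy=14.204 → t=2.841, apex=10.087, x_land=55.591, impact vy=-14.204
  bounce: vy ← 0.86·14.204 = 12.215
Arc 4: start y=0.000, vy=12.215 → t=2.443, apex=7.460, x_land=70.469, impact vy=-12.215
  bounce: vy ← 0.86·12.215 = 10.505

1 2.984 18.440 18.175
2 3.303 13.639 38.291
3 2.841 10.087 55.591
4 2.443 7.460 70.469
final: 70.469 10.505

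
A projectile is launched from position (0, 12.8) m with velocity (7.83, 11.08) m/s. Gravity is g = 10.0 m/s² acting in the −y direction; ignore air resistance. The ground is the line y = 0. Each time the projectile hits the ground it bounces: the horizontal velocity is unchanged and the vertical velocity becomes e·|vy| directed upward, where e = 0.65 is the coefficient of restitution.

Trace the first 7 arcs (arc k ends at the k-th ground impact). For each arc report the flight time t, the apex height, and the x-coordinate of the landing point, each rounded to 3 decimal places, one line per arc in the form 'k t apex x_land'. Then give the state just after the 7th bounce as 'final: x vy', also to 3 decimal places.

1 3.054 18.938 23.914
2 2.530 8.001 43.725
3 1.645 3.381 56.601
4 1.069 1.428 64.971
5 0.695 0.603 70.412
6 0.452 0.255 73.948
7 0.294 0.108 76.246
final: 76.246 0.954

Arc 1: start y=12.800, vy=11.080 → t=3.054, apex=18.938, x_land=23.914, impact vy=-19.462
  bounce: vy ← 0.65·19.462 = 12.650
Arc 2: start y=0.000, vy=12.650 → t=2.530, apex=8.001, x_land=43.725, impact vy=-12.650
  bounce: vy ← 0.65·12.650 = 8.223
Arc 3: start y=0.000, vy=8.223 → t=1.645, apex=3.381, x_land=56.601, impact vy=-8.223
  bounce: vy ← 0.65·8.223 = 5.345
Arc 4: start y=0.000, vy=5.345 → t=1.069, apex=1.428, x_land=64.971, impact vy=-5.345
  bounce: vy ← 0.65·5.345 = 3.474
Arc 5: start y=0.000, vy=3.474 → t=0.695, apex=0.603, x_land=70.412, impact vy=-3.474
  bounce: vy ← 0.65·3.474 = 2.258
Arc 6: start y=0.000, vy=2.258 → t=0.452, apex=0.255, x_land=73.948, impact vy=-2.258
  bounce: vy ← 0.65·2.258 = 1.468
Arc 7: start y=0.000, vy=1.468 → t=0.294, apex=0.108, x_land=76.246, impact vy=-1.468
  bounce: vy ← 0.65·1.468 = 0.954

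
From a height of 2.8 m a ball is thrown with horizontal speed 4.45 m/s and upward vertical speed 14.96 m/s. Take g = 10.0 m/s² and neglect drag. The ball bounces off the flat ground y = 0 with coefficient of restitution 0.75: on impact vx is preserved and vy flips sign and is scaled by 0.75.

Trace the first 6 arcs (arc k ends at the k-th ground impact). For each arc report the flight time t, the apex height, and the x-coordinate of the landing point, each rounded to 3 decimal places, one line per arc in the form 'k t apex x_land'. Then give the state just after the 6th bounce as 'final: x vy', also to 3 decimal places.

Arc 1: start y=2.800, vy=14.960 → t=3.169, apex=13.990, x_land=14.101, impact vy=-16.727
  bounce: vy ← 0.75·16.727 = 12.545
Arc 2: start y=0.000, vy=12.545 → t=2.509, apex=7.869, x_land=25.266, impact vy=-12.545
  bounce: vy ← 0.75·12.545 = 9.409
Arc 3: start y=0.000, vy=9.409 → t=1.882, apex=4.427, x_land=33.640, impact vy=-9.409
  bounce: vy ← 0.75·9.409 = 7.057
Arc 4: start y=0.000, vy=7.057 → t=1.411, apex=2.490, x_land=39.921, impact vy=-7.057
  bounce: vy ← 0.75·7.057 = 5.293
Arc 5: start y=0.000, vy=5.293 → t=1.059, apex=1.401, x_land=44.631, impact vy=-5.293
  bounce: vy ← 0.75·5.293 = 3.969
Arc 6: start y=0.000, vy=3.969 → t=0.794, apex=0.788, x_land=48.164, impact vy=-3.969
  bounce: vy ← 0.75·3.969 = 2.977

1 3.169 13.990 14.101
2 2.509 7.869 25.266
3 1.882 4.427 33.640
4 1.411 2.490 39.921
5 1.059 1.401 44.631
6 0.794 0.788 48.164
final: 48.164 2.977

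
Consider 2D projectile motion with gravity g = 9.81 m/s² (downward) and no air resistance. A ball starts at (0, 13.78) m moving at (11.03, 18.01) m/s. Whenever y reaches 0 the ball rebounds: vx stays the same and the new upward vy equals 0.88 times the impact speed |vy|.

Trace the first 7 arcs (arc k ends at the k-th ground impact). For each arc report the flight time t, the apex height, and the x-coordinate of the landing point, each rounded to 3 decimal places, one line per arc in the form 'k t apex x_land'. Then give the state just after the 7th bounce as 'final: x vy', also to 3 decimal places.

1 4.322 30.312 47.670
2 4.375 23.474 95.928
3 3.850 18.178 138.396
4 3.388 14.077 175.768
5 2.982 10.901 208.655
6 2.624 8.442 237.595
7 2.309 6.537 263.063
final: 263.063 9.966

Arc 1: start y=13.780, vy=18.010 → t=4.322, apex=30.312, x_land=47.670, impact vy=-24.387
  bounce: vy ← 0.88·24.387 = 21.461
Arc 2: start y=0.000, vy=21.461 → t=4.375, apex=23.474, x_land=95.928, impact vy=-21.461
  bounce: vy ← 0.88·21.461 = 18.885
Arc 3: start y=0.000, vy=18.885 → t=3.850, apex=18.178, x_land=138.396, impact vy=-18.885
  bounce: vy ← 0.88·18.885 = 16.619
Arc 4: start y=0.000, vy=16.619 → t=3.388, apex=14.077, x_land=175.768, impact vy=-16.619
  bounce: vy ← 0.88·16.619 = 14.625
Arc 5: start y=0.000, vy=14.625 → t=2.982, apex=10.901, x_land=208.655, impact vy=-14.625
  bounce: vy ← 0.88·14.625 = 12.870
Arc 6: start y=0.000, vy=12.870 → t=2.624, apex=8.442, x_land=237.595, impact vy=-12.870
  bounce: vy ← 0.88·12.870 = 11.325
Arc 7: start y=0.000, vy=11.325 → t=2.309, apex=6.537, x_land=263.063, impact vy=-11.325
  bounce: vy ← 0.88·11.325 = 9.966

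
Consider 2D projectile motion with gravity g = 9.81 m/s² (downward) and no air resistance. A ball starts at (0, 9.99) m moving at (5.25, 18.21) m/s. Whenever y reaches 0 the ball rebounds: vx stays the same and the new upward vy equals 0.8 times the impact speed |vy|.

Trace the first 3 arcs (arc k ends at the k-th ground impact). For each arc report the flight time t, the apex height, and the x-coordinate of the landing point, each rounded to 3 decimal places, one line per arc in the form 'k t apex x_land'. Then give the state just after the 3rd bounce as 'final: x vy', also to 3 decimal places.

Arc 1: start y=9.990, vy=18.210 → t=4.198, apex=26.891, x_land=22.038, impact vy=-22.970
  bounce: vy ← 0.8·22.970 = 18.376
Arc 2: start y=0.000, vy=18.376 → t=3.746, apex=17.210, x_land=41.706, impact vy=-18.376
  bounce: vy ← 0.8·18.376 = 14.701
Arc 3: start y=0.000, vy=14.701 → t=2.997, apex=11.015, x_land=57.441, impact vy=-14.701
  bounce: vy ← 0.8·14.701 = 11.760

1 4.198 26.891 22.038
2 3.746 17.210 41.706
3 2.997 11.015 57.441
final: 57.441 11.760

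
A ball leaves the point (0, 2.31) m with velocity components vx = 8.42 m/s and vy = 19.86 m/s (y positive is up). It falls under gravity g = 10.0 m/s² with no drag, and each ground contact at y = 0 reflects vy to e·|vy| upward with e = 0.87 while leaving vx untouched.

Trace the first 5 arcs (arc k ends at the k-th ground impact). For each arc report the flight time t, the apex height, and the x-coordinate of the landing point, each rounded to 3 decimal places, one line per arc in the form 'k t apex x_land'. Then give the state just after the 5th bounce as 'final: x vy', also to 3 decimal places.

Arc 1: start y=2.310, vy=19.860 → t=4.085, apex=22.031, x_land=34.396, impact vy=-20.991
  bounce: vy ← 0.87·20.991 = 18.262
Arc 2: start y=0.000, vy=18.262 → t=3.652, apex=16.675, x_land=65.150, impact vy=-18.262
  bounce: vy ← 0.87·18.262 = 15.888
Arc 3: start y=0.000, vy=15.888 → t=3.178, apex=12.621, x_land=91.905, impact vy=-15.888
  bounce: vy ← 0.87·15.888 = 13.823
Arc 4: start y=0.000, vy=13.823 → t=2.765, apex=9.553, x_land=115.183, impact vy=-13.823
  bounce: vy ← 0.87·13.823 = 12.026
Arc 5: start y=0.000, vy=12.026 → t=2.405, apex=7.231, x_land=135.434, impact vy=-12.026
  bounce: vy ← 0.87·12.026 = 10.462

1 4.085 22.031 34.396
2 3.652 16.675 65.150
3 3.178 12.621 91.905
4 2.765 9.553 115.183
5 2.405 7.231 135.434
final: 135.434 10.462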